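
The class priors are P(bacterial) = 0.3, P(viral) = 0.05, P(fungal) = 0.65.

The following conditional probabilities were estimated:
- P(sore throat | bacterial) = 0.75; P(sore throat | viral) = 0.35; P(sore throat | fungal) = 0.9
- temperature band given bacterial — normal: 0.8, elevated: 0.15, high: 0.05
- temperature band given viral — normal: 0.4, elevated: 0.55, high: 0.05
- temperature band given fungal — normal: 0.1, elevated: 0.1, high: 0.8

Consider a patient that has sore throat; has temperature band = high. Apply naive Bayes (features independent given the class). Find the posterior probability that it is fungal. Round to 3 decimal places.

bacterial: 0.3 × 0.75 × 0.05 = 0.01125
viral: 0.05 × 0.35 × 0.05 = 0.000875
fungal: 0.65 × 0.9 × 0.8 = 0.468
P(fungal | x) = 0.468 / 0.480125 ≈ 0.975

0.975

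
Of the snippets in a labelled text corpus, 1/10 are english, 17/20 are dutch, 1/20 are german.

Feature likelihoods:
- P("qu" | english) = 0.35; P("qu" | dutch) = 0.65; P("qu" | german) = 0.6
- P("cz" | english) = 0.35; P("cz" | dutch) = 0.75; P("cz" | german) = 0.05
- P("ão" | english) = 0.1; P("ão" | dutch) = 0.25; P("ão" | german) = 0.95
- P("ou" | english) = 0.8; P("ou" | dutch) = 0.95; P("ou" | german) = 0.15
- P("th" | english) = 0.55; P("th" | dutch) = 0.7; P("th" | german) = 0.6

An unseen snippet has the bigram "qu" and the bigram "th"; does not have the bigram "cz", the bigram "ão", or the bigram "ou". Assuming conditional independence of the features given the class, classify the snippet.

dutch

english: 0.1 × 0.35 × (1−0.35) × (1−0.1) × (1−0.8) × 0.55 = 0.00225225
dutch: 0.85 × 0.65 × (1−0.75) × (1−0.25) × (1−0.95) × 0.7 = 0.00362578125
german: 0.05 × 0.6 × (1−0.05) × (1−0.95) × (1−0.15) × 0.6 = 0.00072675
Highest score → dutch.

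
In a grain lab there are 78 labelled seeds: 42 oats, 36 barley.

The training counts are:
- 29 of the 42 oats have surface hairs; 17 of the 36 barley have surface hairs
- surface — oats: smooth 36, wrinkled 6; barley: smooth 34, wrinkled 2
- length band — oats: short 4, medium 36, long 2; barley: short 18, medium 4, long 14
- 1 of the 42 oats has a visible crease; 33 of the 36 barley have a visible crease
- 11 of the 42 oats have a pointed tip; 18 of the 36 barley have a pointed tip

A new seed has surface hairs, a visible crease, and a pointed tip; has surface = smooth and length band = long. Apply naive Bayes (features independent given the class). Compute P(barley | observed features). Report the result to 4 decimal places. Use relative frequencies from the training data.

0.9974

oats: (42/78) × (29/42) × (36/42) × (2/42) × (1/42) × (11/42) ≈ 0.0000946306
barley: (36/78) × (17/36) × (34/36) × (14/36) × (33/36) × (18/36) ≈ 0.0366892
P(barley | x) = 0.0366892 / 0.0367838306 ≈ 0.9974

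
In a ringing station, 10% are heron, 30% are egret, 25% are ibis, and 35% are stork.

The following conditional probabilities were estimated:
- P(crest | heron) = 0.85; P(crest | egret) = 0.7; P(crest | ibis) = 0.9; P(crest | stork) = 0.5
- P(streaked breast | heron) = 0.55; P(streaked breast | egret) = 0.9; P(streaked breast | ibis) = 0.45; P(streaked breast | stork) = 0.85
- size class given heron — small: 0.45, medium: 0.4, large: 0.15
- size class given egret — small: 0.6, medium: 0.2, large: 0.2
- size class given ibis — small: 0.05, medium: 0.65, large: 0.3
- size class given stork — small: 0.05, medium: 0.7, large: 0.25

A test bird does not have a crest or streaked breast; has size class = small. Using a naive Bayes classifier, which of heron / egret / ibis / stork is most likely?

heron: 0.1 × (1−0.85) × (1−0.55) × 0.45 = 0.0030375
egret: 0.3 × (1−0.7) × (1−0.9) × 0.6 = 0.0054
ibis: 0.25 × (1−0.9) × (1−0.45) × 0.05 = 0.0006875
stork: 0.35 × (1−0.5) × (1−0.85) × 0.05 = 0.0013125
Highest score → egret.

egret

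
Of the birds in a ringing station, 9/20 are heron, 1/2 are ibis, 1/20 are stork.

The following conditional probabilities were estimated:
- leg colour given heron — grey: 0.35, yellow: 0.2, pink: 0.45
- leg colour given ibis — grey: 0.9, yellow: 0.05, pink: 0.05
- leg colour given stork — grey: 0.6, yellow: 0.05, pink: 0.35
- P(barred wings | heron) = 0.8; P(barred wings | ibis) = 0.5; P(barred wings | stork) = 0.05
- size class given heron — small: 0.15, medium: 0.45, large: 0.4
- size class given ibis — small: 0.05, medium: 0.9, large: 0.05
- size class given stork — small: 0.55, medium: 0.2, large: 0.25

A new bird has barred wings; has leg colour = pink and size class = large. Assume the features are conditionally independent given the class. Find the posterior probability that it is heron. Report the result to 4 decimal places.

0.9871

heron: 0.45 × 0.45 × 0.8 × 0.4 = 0.0648
ibis: 0.5 × 0.05 × 0.5 × 0.05 = 0.000625
stork: 0.05 × 0.35 × 0.05 × 0.25 = 0.00021875
P(heron | x) = 0.0648 / 0.06564375 ≈ 0.9871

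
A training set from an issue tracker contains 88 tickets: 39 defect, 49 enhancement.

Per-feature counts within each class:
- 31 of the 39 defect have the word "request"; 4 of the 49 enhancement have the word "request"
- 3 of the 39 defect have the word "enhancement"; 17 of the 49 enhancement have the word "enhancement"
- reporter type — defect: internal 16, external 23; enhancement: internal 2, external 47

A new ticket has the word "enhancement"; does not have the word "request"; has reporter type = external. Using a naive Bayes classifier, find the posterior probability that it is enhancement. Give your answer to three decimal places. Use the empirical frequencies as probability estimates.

defect: (39/88) × (8/39) × (3/39) × (23/39) ≈ 0.00412408
enhancement: (49/88) × (45/49) × (17/49) × (47/49) ≈ 0.170171
P(enhancement | x) = 0.170171 / 0.17429508 ≈ 0.976

0.976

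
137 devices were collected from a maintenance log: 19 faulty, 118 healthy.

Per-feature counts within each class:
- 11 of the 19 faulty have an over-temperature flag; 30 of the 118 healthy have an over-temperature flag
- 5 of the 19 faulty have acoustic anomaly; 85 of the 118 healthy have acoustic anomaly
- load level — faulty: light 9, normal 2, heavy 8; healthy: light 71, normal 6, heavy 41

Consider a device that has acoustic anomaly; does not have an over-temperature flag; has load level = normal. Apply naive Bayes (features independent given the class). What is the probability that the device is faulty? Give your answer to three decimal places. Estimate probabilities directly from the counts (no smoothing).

0.064

faulty: (19/137) × (8/19) × (5/19) × (2/19) ≈ 0.00161757
healthy: (118/137) × (88/118) × (85/118) × (6/118) ≈ 0.0235271
P(faulty | x) = 0.00161757 / 0.02514467 ≈ 0.064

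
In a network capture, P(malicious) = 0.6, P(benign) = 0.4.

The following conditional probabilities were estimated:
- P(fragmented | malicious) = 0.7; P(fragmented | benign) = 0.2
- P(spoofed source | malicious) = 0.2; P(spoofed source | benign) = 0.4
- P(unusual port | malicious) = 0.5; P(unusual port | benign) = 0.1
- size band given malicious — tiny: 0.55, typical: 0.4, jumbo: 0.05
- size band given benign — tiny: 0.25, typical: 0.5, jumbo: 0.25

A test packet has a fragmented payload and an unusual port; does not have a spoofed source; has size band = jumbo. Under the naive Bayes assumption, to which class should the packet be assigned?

malicious: 0.6 × 0.7 × (1−0.2) × 0.5 × 0.05 = 0.0084
benign: 0.4 × 0.2 × (1−0.4) × 0.1 × 0.25 = 0.0012
Highest score → malicious.

malicious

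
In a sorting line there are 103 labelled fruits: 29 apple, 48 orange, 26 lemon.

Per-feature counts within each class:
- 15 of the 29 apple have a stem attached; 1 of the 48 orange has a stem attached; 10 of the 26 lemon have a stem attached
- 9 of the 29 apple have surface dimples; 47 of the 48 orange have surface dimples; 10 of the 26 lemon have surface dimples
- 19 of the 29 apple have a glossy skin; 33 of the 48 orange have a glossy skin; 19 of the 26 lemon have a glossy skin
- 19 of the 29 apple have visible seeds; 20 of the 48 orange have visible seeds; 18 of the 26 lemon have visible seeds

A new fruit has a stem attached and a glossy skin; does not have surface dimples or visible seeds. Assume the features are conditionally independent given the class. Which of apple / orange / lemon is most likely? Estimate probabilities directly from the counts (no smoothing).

apple: (29/103) × (15/29) × (20/29) × (19/29) × (10/29) ≈ 0.0226905
orange: (48/103) × (1/48) × (1/48) × (33/48) × (28/48) ≈ 0.0000811168
lemon: (26/103) × (10/26) × (16/26) × (19/26) × (8/26) ≈ 0.013434
Highest score → apple.

apple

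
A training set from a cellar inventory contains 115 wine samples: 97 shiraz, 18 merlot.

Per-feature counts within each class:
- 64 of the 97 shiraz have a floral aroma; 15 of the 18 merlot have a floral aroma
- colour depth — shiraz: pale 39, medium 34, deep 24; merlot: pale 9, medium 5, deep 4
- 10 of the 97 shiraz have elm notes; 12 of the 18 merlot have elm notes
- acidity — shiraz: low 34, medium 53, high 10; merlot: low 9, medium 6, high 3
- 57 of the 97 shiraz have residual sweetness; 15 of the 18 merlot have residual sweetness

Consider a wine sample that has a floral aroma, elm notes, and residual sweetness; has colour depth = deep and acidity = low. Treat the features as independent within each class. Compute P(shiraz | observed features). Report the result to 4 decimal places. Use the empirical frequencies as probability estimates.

shiraz: (97/115) × (64/97) × (24/97) × (10/97) × (34/97) × (57/97) ≈ 0.00292388
merlot: (18/115) × (15/18) × (4/18) × (12/18) × (9/18) × (15/18) ≈ 0.00805153
P(shiraz | x) = 0.00292388 / 0.01097541 ≈ 0.2664

0.2664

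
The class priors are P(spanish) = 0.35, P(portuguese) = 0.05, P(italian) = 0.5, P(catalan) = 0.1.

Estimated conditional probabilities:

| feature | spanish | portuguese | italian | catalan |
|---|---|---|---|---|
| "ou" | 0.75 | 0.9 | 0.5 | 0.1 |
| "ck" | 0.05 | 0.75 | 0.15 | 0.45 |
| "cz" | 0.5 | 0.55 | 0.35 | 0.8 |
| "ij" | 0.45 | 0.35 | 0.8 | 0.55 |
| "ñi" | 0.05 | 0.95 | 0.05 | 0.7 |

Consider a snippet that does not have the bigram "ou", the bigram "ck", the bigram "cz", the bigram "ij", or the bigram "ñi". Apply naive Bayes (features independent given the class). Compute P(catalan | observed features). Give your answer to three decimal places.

spanish: 0.35 × (1−0.75) × (1−0.05) × (1−0.5) × (1−0.45) × (1−0.05) = 0.02171640625
portuguese: 0.05 × (1−0.9) × (1−0.75) × (1−0.55) × (1−0.35) × (1−0.95) = 0.00001828125
italian: 0.5 × (1−0.5) × (1−0.15) × (1−0.35) × (1−0.8) × (1−0.05) = 0.02624375
catalan: 0.1 × (1−0.1) × (1−0.45) × (1−0.8) × (1−0.55) × (1−0.7) = 0.0013365
P(catalan | x) = 0.0013365 / 0.0493149375 ≈ 0.027

0.027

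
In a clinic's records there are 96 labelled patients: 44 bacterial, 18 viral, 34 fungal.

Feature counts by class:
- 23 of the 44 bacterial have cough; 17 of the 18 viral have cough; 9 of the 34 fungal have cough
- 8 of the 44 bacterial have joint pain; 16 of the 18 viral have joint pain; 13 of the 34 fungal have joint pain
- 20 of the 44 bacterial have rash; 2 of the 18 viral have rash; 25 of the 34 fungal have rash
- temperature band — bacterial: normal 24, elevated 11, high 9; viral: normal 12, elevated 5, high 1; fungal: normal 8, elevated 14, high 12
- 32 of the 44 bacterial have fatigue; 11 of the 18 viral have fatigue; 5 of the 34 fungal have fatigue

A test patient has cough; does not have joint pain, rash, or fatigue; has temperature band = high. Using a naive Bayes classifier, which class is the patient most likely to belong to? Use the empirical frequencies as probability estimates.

bacterial: (44/96) × (23/44) × (36/44) × (24/44) × (9/44) × (12/44) ≈ 0.00596463
viral: (18/96) × (17/18) × (2/18) × (16/18) × (1/18) × (7/18) ≈ 0.000377864
fungal: (34/96) × (9/34) × (21/34) × (9/34) × (12/34) × (29/34) ≈ 0.0046142
Highest score → bacterial.

bacterial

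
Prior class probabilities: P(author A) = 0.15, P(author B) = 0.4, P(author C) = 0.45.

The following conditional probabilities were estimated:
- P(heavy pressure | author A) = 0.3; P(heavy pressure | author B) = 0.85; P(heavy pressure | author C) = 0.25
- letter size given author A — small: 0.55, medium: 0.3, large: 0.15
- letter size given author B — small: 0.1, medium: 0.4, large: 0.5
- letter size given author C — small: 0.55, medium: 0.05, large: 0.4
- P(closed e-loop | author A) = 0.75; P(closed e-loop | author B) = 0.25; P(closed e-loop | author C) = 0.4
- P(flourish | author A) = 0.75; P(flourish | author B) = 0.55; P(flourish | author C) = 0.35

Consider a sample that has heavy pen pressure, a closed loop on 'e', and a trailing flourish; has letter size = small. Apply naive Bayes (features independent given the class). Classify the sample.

author A

author A: 0.15 × 0.3 × 0.55 × 0.75 × 0.75 = 0.013921875
author B: 0.4 × 0.85 × 0.1 × 0.25 × 0.55 = 0.004675
author C: 0.45 × 0.25 × 0.55 × 0.4 × 0.35 = 0.0086625
Highest score → author A.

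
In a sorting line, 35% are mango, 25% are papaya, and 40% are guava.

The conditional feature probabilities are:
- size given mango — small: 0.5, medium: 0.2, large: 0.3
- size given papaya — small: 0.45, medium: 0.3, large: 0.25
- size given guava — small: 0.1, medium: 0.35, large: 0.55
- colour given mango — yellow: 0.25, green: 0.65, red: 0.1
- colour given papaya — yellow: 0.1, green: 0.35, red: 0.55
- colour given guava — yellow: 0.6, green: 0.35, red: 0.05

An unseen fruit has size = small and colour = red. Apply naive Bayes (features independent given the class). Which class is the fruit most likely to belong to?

papaya

mango: 0.35 × 0.5 × 0.1 = 0.0175
papaya: 0.25 × 0.45 × 0.55 = 0.061875
guava: 0.4 × 0.1 × 0.05 = 0.002
Highest score → papaya.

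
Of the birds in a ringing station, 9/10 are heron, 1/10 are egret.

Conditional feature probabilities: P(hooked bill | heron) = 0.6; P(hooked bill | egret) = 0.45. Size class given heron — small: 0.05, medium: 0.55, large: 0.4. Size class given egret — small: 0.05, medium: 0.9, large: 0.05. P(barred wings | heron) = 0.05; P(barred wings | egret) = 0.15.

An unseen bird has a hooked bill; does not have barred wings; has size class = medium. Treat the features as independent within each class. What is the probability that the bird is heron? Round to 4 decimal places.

heron: 0.9 × 0.6 × 0.55 × (1−0.05) = 0.28215
egret: 0.1 × 0.45 × 0.9 × (1−0.15) = 0.034425
P(heron | x) = 0.28215 / 0.316575 ≈ 0.8913

0.8913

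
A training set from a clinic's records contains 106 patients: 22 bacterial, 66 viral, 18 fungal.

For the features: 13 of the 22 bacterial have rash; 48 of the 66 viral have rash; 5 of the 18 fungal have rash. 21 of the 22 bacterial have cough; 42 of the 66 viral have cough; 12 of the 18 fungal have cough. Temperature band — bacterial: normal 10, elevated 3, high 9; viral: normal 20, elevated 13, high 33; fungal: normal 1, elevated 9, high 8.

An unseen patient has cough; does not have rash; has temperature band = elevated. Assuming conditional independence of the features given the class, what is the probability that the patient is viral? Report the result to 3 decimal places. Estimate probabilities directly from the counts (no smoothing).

0.291

bacterial: (22/106) × (9/22) × (21/22) × (3/22) ≈ 0.0110518
viral: (66/106) × (18/66) × (42/66) × (13/66) ≈ 0.0212849
fungal: (18/106) × (13/18) × (12/18) × (9/18) ≈ 0.0408805
P(viral | x) = 0.0212849 / 0.0732172 ≈ 0.291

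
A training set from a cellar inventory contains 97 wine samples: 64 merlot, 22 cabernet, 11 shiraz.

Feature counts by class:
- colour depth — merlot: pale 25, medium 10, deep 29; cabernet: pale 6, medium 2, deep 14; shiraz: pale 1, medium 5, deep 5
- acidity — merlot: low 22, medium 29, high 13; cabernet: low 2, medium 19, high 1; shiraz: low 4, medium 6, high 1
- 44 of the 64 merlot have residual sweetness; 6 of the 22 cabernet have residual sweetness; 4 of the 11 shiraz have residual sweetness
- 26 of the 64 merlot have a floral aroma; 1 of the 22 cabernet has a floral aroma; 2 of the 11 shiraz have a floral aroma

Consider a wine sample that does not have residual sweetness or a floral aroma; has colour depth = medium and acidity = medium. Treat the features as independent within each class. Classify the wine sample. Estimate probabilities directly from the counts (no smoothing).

shiraz

merlot: (64/97) × (10/64) × (29/64) × (20/64) × (38/64) ≈ 0.00866762
cabernet: (22/97) × (2/22) × (19/22) × (16/22) × (21/22) ≈ 0.0123618
shiraz: (11/97) × (5/11) × (6/11) × (7/11) × (9/11) ≈ 0.014639
Highest score → shiraz.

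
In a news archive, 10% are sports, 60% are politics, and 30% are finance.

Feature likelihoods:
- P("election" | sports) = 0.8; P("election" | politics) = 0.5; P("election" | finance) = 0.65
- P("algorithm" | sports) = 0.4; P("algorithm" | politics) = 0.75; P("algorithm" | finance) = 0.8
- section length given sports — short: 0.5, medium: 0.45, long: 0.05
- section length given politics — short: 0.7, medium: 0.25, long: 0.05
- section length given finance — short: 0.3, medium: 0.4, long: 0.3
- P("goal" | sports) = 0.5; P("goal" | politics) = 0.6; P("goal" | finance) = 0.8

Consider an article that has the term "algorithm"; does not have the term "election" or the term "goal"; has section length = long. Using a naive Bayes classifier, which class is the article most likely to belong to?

sports: 0.1 × (1−0.8) × 0.4 × 0.05 × (1−0.5) = 0.0002
politics: 0.6 × (1−0.5) × 0.75 × 0.05 × (1−0.6) = 0.0045
finance: 0.3 × (1−0.65) × 0.8 × 0.3 × (1−0.8) = 0.00504
Highest score → finance.

finance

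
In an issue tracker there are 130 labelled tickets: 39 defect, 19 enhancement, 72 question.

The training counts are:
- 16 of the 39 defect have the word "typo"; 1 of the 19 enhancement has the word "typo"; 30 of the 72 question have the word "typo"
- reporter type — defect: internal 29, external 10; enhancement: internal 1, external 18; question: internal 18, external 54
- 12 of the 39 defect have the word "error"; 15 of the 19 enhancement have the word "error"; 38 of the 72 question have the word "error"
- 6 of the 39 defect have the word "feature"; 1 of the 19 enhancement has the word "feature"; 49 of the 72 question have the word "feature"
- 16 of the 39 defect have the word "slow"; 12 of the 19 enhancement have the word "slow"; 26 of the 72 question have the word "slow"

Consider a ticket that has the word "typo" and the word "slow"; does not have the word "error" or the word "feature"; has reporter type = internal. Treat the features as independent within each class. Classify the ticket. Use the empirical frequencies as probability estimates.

defect

defect: (39/130) × (16/39) × (29/39) × (27/39) × (33/39) × (16/39) ≈ 0.0219945
enhancement: (19/130) × (1/19) × (1/19) × (4/19) × (18/19) × (12/19) ≈ 0.0000509983
question: (72/130) × (30/72) × (18/72) × (34/72) × (23/72) × (26/72) ≈ 0.00314268
Highest score → defect.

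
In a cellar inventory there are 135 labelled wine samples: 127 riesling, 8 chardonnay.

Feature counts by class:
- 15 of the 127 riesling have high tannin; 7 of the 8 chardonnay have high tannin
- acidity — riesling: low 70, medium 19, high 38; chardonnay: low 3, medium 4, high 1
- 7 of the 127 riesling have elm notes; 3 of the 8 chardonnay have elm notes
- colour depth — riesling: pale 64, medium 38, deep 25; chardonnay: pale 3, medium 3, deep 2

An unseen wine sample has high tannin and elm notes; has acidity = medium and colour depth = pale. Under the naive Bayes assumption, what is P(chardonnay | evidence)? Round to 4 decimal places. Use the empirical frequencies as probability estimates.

riesling: (127/135) × (15/127) × (19/127) × (7/127) × (64/127) ≈ 0.000461719
chardonnay: (8/135) × (7/8) × (4/8) × (3/8) × (3/8) ≈ 0.00364583
P(chardonnay | x) = 0.00364583 / 0.004107549 ≈ 0.8876

0.8876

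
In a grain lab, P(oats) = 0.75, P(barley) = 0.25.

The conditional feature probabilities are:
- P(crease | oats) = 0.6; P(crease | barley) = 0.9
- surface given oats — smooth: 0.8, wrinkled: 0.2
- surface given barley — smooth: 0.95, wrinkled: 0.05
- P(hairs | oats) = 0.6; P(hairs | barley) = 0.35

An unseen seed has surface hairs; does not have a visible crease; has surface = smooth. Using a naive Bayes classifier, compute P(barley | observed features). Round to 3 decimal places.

0.055

oats: 0.75 × (1−0.6) × 0.8 × 0.6 = 0.144
barley: 0.25 × (1−0.9) × 0.95 × 0.35 = 0.0083125
P(barley | x) = 0.0083125 / 0.1523125 ≈ 0.055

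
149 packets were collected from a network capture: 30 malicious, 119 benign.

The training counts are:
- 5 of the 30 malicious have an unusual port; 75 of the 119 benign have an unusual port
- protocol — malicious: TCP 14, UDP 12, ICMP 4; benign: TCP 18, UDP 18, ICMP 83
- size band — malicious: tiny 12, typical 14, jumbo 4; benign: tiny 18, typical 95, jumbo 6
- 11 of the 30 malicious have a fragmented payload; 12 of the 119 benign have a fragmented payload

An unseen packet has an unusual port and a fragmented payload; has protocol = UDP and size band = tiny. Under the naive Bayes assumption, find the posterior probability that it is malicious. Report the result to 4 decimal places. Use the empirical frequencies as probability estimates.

0.6290

malicious: (30/149) × (5/30) × (12/30) × (12/30) × (11/30) ≈ 0.00196868
benign: (119/149) × (75/119) × (18/119) × (18/119) × (12/119) ≈ 0.00116134
P(malicious | x) = 0.00196868 / 0.00313002 ≈ 0.6290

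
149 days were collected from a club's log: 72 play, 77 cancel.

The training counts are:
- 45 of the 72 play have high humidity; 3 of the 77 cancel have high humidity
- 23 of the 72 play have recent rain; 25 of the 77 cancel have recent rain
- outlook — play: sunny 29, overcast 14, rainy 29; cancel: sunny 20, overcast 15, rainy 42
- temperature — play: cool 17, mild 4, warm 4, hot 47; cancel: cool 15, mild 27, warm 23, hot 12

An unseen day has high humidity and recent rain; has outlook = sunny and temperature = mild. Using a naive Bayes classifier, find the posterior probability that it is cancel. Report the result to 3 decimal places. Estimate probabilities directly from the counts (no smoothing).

play: (72/149) × (45/72) × (23/72) × (29/72) × (4/72) ≈ 0.00215881
cancel: (77/149) × (3/77) × (25/77) × (20/77) × (27/77) ≈ 0.000595383
P(cancel | x) = 0.000595383 / 0.002754193 ≈ 0.216

0.216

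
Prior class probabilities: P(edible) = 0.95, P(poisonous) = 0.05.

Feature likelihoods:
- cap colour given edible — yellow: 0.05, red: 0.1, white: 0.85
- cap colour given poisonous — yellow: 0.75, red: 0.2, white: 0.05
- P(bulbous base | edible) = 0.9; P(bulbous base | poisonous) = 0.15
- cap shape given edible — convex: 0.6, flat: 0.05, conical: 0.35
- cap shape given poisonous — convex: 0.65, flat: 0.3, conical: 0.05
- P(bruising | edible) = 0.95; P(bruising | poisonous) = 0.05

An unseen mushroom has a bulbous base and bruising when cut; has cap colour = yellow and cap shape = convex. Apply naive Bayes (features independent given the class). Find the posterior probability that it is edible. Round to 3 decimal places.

edible: 0.95 × 0.05 × 0.9 × 0.6 × 0.95 = 0.0243675
poisonous: 0.05 × 0.75 × 0.15 × 0.65 × 0.05 = 0.0001828125
P(edible | x) = 0.0243675 / 0.0245503125 ≈ 0.993

0.993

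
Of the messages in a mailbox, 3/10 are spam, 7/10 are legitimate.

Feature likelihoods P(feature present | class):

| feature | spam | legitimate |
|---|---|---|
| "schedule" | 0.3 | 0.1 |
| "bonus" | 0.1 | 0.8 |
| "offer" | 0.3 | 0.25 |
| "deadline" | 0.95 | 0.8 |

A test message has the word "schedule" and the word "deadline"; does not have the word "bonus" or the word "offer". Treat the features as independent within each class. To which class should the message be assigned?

spam

spam: 0.3 × 0.3 × (1−0.1) × (1−0.3) × 0.95 = 0.053865
legitimate: 0.7 × 0.1 × (1−0.8) × (1−0.25) × 0.8 = 0.0084
Highest score → spam.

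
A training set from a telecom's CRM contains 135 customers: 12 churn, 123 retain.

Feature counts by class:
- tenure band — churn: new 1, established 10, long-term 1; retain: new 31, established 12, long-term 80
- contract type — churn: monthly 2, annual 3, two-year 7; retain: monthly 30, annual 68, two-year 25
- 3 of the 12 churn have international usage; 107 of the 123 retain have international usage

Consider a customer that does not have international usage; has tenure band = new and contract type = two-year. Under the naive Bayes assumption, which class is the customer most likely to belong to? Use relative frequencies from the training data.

churn: (12/135) × (1/12) × (7/12) × (9/12) ≈ 0.00324074
retain: (123/135) × (31/123) × (25/123) × (16/123) ≈ 0.00607124
Highest score → retain.

retain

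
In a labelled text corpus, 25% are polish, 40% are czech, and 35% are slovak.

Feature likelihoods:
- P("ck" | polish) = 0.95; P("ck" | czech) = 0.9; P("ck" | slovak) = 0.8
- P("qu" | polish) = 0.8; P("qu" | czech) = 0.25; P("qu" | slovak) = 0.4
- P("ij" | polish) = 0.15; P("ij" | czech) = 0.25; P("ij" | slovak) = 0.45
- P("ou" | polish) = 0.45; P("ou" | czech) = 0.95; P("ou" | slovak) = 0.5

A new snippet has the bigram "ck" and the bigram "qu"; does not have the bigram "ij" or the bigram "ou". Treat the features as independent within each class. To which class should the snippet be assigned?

polish

polish: 0.25 × 0.95 × 0.8 × (1−0.15) × (1−0.45) = 0.088825
czech: 0.4 × 0.9 × 0.25 × (1−0.25) × (1−0.95) = 0.003375
slovak: 0.35 × 0.8 × 0.4 × (1−0.45) × (1−0.5) = 0.0308
Highest score → polish.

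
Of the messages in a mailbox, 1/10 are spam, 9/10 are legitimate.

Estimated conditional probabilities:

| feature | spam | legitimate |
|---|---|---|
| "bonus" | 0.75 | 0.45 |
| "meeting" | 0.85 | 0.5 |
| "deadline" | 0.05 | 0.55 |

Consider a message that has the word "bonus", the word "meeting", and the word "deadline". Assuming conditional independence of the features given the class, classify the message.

legitimate

spam: 0.1 × 0.75 × 0.85 × 0.05 = 0.0031875
legitimate: 0.9 × 0.45 × 0.5 × 0.55 = 0.111375
Highest score → legitimate.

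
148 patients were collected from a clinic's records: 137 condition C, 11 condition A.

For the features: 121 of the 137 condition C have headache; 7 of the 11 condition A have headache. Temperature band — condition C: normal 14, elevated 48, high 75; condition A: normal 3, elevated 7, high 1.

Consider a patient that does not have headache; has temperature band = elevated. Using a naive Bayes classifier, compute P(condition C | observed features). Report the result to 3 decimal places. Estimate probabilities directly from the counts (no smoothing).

0.688

condition C: (137/148) × (16/137) × (48/137) ≈ 0.0378773
condition A: (11/148) × (4/11) × (7/11) ≈ 0.017199
P(condition C | x) = 0.0378773 / 0.0550763 ≈ 0.688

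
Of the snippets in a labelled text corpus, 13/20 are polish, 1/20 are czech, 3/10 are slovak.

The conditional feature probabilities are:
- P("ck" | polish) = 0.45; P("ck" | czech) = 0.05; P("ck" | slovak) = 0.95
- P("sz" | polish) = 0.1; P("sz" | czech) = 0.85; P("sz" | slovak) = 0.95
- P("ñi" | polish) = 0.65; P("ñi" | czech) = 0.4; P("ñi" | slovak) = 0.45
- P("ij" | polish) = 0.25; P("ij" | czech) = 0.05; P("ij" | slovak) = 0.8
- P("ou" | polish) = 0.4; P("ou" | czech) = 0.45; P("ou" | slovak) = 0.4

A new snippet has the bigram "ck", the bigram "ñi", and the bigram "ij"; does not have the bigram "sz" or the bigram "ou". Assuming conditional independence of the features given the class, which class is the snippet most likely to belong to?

polish

polish: 0.65 × 0.45 × (1−0.1) × 0.65 × 0.25 × (1−0.4) = 0.025666875
czech: 0.05 × 0.05 × (1−0.85) × 0.4 × 0.05 × (1−0.45) = 0.000004125
slovak: 0.3 × 0.95 × (1−0.95) × 0.45 × 0.8 × (1−0.4) = 0.003078
Highest score → polish.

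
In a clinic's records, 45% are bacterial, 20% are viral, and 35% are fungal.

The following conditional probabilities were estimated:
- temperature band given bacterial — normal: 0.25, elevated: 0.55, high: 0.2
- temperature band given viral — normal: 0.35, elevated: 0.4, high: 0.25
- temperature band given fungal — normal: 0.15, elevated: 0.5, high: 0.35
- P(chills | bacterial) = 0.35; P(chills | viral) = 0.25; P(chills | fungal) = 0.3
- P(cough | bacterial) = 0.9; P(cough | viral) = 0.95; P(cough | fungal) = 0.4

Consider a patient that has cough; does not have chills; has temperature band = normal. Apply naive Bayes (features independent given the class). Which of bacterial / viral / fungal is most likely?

bacterial: 0.45 × 0.25 × (1−0.35) × 0.9 = 0.0658125
viral: 0.2 × 0.35 × (1−0.25) × 0.95 = 0.049875
fungal: 0.35 × 0.15 × (1−0.3) × 0.4 = 0.0147
Highest score → bacterial.

bacterial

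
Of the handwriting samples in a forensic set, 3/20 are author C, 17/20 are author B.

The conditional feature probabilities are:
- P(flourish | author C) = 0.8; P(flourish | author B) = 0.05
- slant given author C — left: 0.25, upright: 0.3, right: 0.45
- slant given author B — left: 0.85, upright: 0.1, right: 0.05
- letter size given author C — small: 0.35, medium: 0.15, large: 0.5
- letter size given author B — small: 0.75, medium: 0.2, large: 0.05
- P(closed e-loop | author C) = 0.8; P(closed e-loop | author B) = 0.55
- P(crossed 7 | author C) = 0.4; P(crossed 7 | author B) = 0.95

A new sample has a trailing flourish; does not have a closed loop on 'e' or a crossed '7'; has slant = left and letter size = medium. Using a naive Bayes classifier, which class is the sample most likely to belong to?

author C: 0.15 × 0.8 × 0.25 × 0.15 × (1−0.8) × (1−0.4) = 0.00054
author B: 0.85 × 0.05 × 0.85 × 0.2 × (1−0.55) × (1−0.95) = 0.0001625625
Highest score → author C.

author C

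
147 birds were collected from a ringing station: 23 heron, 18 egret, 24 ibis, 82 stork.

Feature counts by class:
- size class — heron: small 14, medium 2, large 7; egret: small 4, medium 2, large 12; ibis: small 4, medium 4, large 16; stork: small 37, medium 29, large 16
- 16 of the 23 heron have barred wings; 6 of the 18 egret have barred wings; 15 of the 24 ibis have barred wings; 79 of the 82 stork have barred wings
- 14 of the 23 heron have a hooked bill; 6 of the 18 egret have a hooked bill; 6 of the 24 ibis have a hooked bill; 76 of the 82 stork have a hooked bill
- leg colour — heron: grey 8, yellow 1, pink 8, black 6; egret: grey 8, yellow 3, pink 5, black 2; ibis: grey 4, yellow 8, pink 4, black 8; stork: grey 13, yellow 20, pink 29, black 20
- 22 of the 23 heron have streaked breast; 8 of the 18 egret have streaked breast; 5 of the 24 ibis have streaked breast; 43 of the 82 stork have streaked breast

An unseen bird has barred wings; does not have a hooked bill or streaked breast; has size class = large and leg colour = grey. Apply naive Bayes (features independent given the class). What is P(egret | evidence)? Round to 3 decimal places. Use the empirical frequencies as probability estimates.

0.374

heron: (23/147) × (7/23) × (16/23) × (9/23) × (8/23) × (1/23) ≈ 0.00019603
egret: (18/147) × (12/18) × (6/18) × (12/18) × (8/18) × (10/18) ≈ 0.00447916
ibis: (24/147) × (16/24) × (15/24) × (18/24) × (4/24) × (19/24) ≈ 0.00673186
stork: (82/147) × (16/82) × (79/82) × (6/82) × (13/82) × (39/82) ≈ 0.00057854
P(egret | x) = 0.00447916 / 0.01198559 ≈ 0.374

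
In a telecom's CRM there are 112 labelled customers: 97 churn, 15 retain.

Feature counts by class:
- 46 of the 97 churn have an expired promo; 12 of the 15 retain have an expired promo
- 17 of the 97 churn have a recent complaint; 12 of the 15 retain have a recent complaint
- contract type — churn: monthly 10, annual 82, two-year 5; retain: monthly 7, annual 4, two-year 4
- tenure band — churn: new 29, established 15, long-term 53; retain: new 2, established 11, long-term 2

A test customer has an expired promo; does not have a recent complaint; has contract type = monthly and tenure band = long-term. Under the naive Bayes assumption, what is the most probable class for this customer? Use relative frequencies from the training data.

churn: (97/112) × (46/97) × (80/97) × (10/97) × (53/97) ≈ 0.0190805
retain: (15/112) × (12/15) × (3/15) × (7/15) × (2/15) ≈ 0.00133333
Highest score → churn.

churn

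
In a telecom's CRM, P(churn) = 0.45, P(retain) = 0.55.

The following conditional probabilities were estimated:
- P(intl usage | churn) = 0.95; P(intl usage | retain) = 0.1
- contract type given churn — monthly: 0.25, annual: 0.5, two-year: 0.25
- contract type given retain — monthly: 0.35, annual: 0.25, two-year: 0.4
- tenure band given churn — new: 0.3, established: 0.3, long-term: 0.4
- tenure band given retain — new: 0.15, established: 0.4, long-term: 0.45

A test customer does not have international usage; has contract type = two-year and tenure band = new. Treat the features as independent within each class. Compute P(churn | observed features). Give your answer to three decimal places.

churn: 0.45 × (1−0.95) × 0.25 × 0.3 = 0.0016875
retain: 0.55 × (1−0.1) × 0.4 × 0.15 = 0.0297
P(churn | x) = 0.0016875 / 0.0313875 ≈ 0.054

0.054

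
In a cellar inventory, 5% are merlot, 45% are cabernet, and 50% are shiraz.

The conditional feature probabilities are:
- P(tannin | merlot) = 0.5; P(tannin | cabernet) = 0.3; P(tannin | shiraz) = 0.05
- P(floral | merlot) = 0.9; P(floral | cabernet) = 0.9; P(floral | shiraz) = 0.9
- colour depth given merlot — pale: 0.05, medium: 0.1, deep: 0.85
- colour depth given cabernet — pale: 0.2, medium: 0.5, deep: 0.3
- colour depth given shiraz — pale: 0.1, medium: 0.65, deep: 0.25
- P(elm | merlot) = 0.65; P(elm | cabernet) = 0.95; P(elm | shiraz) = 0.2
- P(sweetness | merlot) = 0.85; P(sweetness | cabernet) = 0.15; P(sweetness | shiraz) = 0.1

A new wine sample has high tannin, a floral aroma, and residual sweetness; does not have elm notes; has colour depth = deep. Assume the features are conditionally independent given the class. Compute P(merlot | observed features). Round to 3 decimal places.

0.887

merlot: 0.05 × 0.5 × 0.9 × 0.85 × (1−0.65) × 0.85 = 0.0056896875
cabernet: 0.45 × 0.3 × 0.9 × 0.3 × (1−0.95) × 0.15 = 0.000273375
shiraz: 0.5 × 0.05 × 0.9 × 0.25 × (1−0.2) × 0.1 = 0.00045
P(merlot | x) = 0.0056896875 / 0.0064130625 ≈ 0.887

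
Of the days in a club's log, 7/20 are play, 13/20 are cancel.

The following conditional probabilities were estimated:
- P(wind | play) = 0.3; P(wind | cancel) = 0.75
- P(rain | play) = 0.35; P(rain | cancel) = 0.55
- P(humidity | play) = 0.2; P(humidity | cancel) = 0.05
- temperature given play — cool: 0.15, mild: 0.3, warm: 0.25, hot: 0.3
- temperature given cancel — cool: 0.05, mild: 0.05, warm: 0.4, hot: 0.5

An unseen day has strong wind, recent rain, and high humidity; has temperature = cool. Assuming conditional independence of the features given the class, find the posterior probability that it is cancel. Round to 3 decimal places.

play: 0.35 × 0.3 × 0.35 × 0.2 × 0.15 = 0.0011025
cancel: 0.65 × 0.75 × 0.55 × 0.05 × 0.05 = 0.0006703125
P(cancel | x) = 0.0006703125 / 0.0017728125 ≈ 0.378

0.378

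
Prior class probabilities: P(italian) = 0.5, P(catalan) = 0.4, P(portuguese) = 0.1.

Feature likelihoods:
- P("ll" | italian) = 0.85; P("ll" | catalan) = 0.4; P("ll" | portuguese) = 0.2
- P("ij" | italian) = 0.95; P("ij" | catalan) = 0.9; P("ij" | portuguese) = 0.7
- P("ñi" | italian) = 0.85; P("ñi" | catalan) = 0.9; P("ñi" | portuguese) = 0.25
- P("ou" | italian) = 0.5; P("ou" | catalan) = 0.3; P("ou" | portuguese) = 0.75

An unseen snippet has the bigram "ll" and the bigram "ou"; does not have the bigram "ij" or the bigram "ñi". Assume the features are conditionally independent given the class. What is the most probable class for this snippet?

italian: 0.5 × 0.85 × (1−0.95) × (1−0.85) × 0.5 = 0.00159375
catalan: 0.4 × 0.4 × (1−0.9) × (1−0.9) × 0.3 = 0.00048
portuguese: 0.1 × 0.2 × (1−0.7) × (1−0.25) × 0.75 = 0.003375
Highest score → portuguese.

portuguese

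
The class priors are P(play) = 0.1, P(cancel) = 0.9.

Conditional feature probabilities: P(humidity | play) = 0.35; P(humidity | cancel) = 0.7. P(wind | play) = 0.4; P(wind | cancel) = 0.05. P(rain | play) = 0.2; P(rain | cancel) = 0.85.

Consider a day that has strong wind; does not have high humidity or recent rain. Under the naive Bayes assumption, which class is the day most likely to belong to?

play

play: 0.1 × (1−0.35) × 0.4 × (1−0.2) = 0.0208
cancel: 0.9 × (1−0.7) × 0.05 × (1−0.85) = 0.002025
Highest score → play.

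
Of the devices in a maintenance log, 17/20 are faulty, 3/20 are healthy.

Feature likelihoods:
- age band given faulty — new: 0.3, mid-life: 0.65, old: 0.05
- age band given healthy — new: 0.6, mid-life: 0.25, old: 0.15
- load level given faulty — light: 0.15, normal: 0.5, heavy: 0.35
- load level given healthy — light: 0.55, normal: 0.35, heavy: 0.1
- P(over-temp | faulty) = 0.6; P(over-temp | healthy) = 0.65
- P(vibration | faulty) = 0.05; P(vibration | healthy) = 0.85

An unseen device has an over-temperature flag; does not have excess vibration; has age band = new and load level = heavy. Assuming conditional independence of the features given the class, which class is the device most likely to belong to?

faulty: 0.85 × 0.3 × 0.35 × 0.6 × (1−0.05) = 0.0508725
healthy: 0.15 × 0.6 × 0.1 × 0.65 × (1−0.85) = 0.0008775
Highest score → faulty.

faulty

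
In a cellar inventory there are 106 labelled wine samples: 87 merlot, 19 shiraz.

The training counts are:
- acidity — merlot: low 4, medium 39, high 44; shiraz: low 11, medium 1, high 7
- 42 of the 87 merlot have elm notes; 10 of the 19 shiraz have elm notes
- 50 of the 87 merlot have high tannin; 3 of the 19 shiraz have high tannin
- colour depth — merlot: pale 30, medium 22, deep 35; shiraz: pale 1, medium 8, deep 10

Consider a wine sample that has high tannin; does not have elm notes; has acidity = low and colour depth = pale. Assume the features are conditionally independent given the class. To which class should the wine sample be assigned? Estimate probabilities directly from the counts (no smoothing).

merlot: (87/106) × (4/87) × (45/87) × (50/87) × (30/87) ≈ 0.00386812
shiraz: (19/106) × (11/19) × (9/19) × (3/19) × (1/19) ≈ 0.000408498
Highest score → merlot.

merlot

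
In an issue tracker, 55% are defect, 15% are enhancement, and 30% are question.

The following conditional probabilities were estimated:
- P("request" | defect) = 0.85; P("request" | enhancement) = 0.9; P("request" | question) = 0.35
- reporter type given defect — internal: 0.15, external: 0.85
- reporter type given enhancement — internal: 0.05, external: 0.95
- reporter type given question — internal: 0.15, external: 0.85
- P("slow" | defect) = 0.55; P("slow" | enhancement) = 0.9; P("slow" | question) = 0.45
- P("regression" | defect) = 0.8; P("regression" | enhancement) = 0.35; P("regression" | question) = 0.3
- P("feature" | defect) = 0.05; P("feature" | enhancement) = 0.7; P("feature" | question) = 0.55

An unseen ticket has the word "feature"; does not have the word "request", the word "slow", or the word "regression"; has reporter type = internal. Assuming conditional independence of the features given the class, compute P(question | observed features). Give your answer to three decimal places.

defect: 0.55 × (1−0.85) × 0.15 × (1−0.55) × (1−0.8) × 0.05 = 0.0000556875
enhancement: 0.15 × (1−0.9) × 0.05 × (1−0.9) × (1−0.35) × 0.7 = 0.000034125
question: 0.3 × (1−0.35) × 0.15 × (1−0.45) × (1−0.3) × 0.55 = 0.0061936875
P(question | x) = 0.0061936875 / 0.0062835 ≈ 0.986

0.986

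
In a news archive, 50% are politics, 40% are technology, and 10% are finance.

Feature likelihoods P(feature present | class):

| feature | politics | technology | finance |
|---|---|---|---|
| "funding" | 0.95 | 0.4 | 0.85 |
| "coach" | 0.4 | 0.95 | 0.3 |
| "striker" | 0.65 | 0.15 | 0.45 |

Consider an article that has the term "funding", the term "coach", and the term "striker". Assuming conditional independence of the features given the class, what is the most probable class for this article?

politics

politics: 0.5 × 0.95 × 0.4 × 0.65 = 0.1235
technology: 0.4 × 0.4 × 0.95 × 0.15 = 0.0228
finance: 0.1 × 0.85 × 0.3 × 0.45 = 0.011475
Highest score → politics.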